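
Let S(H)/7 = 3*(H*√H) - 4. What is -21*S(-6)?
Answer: 588 + 2646*I*√6 ≈ 588.0 + 6481.4*I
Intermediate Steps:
S(H) = -28 + 21*H^(3/2) (S(H) = 7*(3*(H*√H) - 4) = 7*(3*H^(3/2) - 4) = 7*(-4 + 3*H^(3/2)) = -28 + 21*H^(3/2))
-21*S(-6) = -21*(-28 + 21*(-6)^(3/2)) = -21*(-28 + 21*(-6*I*√6)) = -21*(-28 - 126*I*√6) = 588 + 2646*I*√6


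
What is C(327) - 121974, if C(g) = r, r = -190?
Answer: -122164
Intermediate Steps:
C(g) = -190
C(327) - 121974 = -190 - 121974 = -122164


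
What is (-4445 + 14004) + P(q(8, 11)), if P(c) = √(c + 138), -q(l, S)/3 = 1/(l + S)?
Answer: 9559 + 3*√5529/19 ≈ 9570.7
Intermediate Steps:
q(l, S) = -3/(S + l) (q(l, S) = -3/(l + S) = -3/(S + l))
P(c) = √(138 + c)
(-4445 + 14004) + P(q(8, 11)) = (-4445 + 14004) + √(138 - 3/(11 + 8)) = 9559 + √(138 - 3/19) = 9559 + √(2619/19) = 9559 + 3*√5529/19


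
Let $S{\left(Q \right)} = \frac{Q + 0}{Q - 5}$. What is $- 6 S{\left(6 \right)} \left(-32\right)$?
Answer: $1152$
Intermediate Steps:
$S{\left(Q \right)} = \frac{Q}{-5 + Q}$
$- 6 S{\left(6 \right)} \left(-32\right) = - 6 \frac{6}{-5 + 6} \left(-32\right) = - 6 \cdot \frac{6}{1} \left(-32\right) = - 6 \cdot 6 \cdot 1 \left(-32\right) = \left(-6\right) 6 \left(-32\right) = \left(-36\right) \left(-32\right) = 1152$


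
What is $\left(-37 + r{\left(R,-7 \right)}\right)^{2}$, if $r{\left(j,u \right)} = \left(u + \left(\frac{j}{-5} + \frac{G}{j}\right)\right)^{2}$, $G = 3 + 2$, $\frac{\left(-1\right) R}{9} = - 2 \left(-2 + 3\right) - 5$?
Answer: $\frac{1165462854543376}{9845600625} \approx 1.1837 \cdot 10^{5}$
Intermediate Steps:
$R = 63$ ($R = - 9 \left(- 2 \left(-2 + 3\right) - 5\right) = - 9 \left(\left(-2\right) 1 - 5\right) = - 9 \left(-2 - 5\right) = \left(-9\right) \left(-7\right) = 63$)
$G = 5$
$r{\left(j,u \right)} = \left(u + \frac{5}{j} - \frac{j}{5}\right)^{2}$ ($r{\left(j,u \right)} = \left(u + \left(\frac{j}{-5} + \frac{5}{j}\right)\right)^{2} = \left(u + \left(j \left(- \frac{1}{5}\right) + \frac{5}{j}\right)\right)^{2} = \left(u - \left(- \frac{5}{j} + \frac{j}{5}\right)\right)^{2} = \left(u + \frac{5}{j} - \frac{j}{5}\right)^{2}$)
$\left(-37 + r{\left(R,-7 \right)}\right)^{2} = \left(-37 + \frac{\left(25 - 63^{2} + 5 \cdot 63 \left(-7\right)\right)^{2}}{25 \cdot 3969}\right)^{2} = \left(-37 + \frac{1}{25} \cdot \frac{1}{3969} \left(25 - 3969 - 2205\right)^{2}\right)^{2} = \left(-37 + \frac{1}{25} \cdot \frac{1}{3969} \left(-6149\right)^{2}\right)^{2} = \left(-37 + \frac{1}{25} \cdot \frac{1}{3969} \cdot 37810201\right)^{2} = \left(-37 + \frac{37810201}{99225}\right)^{2} = \left(\frac{34138876}{99225}\right)^{2} = \frac{1165462854543376}{9845600625}$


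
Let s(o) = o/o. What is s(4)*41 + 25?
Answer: 66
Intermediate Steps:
s(o) = 1
s(4)*41 + 25 = 1*41 + 25 = 41 + 25 = 66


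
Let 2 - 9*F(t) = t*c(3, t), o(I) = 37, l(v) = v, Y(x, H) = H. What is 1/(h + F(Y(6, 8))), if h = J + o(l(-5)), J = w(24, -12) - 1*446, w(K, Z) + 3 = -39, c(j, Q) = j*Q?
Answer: -9/4249 ≈ -0.0021181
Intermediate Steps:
c(j, Q) = Q*j
w(K, Z) = -42 (w(K, Z) = -3 - 39 = -42)
F(t) = 2/9 - t**2/3 (F(t) = 2/9 - t*t*3/9 = 2/9 - t*3*t/9 = 2/9 - t**2/3)
J = -488 (J = -42 - 1*446 = -42 - 446 = -488)
h = -451 (h = -488 + 37 = -451)
1/(h + F(Y(6, 8))) = 1/(-451 + (2/9 - 1/3*8**2)) = 1/(-451 + (2/9 - 1/3*64)) = 1/(-451 + (2/9 - 64/3)) = 1/(-451 - 190/9) = 1/(-4249/9) = -9/4249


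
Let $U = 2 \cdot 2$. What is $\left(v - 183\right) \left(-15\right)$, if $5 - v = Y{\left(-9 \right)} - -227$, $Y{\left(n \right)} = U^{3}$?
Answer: $7035$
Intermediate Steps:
$U = 4$
$Y{\left(n \right)} = 64$ ($Y{\left(n \right)} = 4^{3} = 64$)
$v = -286$ ($v = 5 - \left(64 - -227\right) = 5 - \left(64 + 227\right) = 5 - 291 = -286$)
$\left(v - 183\right) \left(-15\right) = \left(-286 - 183\right) \left(-15\right) = \left(-469\right) \left(-15\right) = 7035$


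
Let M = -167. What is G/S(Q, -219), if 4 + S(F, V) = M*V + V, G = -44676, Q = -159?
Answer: -22338/18175 ≈ -1.2291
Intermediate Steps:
S(F, V) = -4 - 166*V (S(F, V) = -4 + (-167*V + V) = -4 - 166*V)
G/S(Q, -219) = -44676/(-4 - 166*(-219)) = -44676/(-4 + 36354) = -44676/36350 = -44676*1/36350 = -22338/18175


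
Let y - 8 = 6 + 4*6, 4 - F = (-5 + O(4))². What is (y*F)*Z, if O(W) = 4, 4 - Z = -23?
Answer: 3078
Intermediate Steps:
Z = 27 (Z = 4 - 1*(-23) = 4 + 23 = 27)
F = 3 (F = 4 - (-5 + 4)² = 4 - 1*(-1)² = 4 - 1*1 = 4 - 1 = 3)
y = 38 (y = 8 + (6 + 4*6) = 8 + (6 + 24) = 8 + 30 = 38)
(y*F)*Z = (38*3)*27 = 114*27 = 3078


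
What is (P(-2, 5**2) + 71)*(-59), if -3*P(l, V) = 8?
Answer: -12095/3 ≈ -4031.7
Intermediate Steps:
P(l, V) = -8/3 (P(l, V) = -1/3*8 = -8/3)
(P(-2, 5**2) + 71)*(-59) = (-8/3 + 71)*(-59) = (205/3)*(-59) = -12095/3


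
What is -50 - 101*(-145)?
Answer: 14595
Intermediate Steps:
-50 - 101*(-145) = -50 + 14645 = 14595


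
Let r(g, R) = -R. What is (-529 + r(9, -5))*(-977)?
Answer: 511948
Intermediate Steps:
(-529 + r(9, -5))*(-977) = (-529 - 1*(-5))*(-977) = (-529 + 5)*(-977) = -524*(-977) = 511948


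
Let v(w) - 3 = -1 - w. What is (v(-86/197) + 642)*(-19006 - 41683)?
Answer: -7704711306/197 ≈ -3.9110e+7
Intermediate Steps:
v(w) = 2 - w (v(w) = 3 + (-1 - w) = 2 - w)
(v(-86/197) + 642)*(-19006 - 41683) = ((2 - (-86)/197) + 642)*(-19006 - 41683) = ((2 - (-86)/197) + 642)*(-60689) = ((2 - 1*(-86/197)) + 642)*(-60689) = ((2 + 86/197) + 642)*(-60689) = (480/197 + 642)*(-60689) = (126954/197)*(-60689) = -7704711306/197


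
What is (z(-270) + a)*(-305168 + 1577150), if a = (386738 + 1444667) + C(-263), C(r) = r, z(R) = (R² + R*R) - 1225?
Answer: 2513076461094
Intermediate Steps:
z(R) = -1225 + 2*R² (z(R) = (R² + R²) - 1225 = 2*R² - 1225 = -1225 + 2*R²)
a = 1831142 (a = (386738 + 1444667) - 263 = 1831405 - 263 = 1831142)
(z(-270) + a)*(-305168 + 1577150) = ((-1225 + 2*(-270)²) + 1831142)*(-305168 + 1577150) = ((-1225 + 2*72900) + 1831142)*1271982 = ((-1225 + 145800) + 1831142)*1271982 = (144575 + 1831142)*1271982 = 1975717*1271982 = 2513076461094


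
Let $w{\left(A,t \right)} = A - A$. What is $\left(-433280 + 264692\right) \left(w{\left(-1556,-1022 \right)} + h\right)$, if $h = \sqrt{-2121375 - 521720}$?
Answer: $- 168588 i \sqrt{2643095} \approx - 2.7408 \cdot 10^{8} i$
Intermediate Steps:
$w{\left(A,t \right)} = 0$
$h = i \sqrt{2643095}$ ($h = \sqrt{-2643095} = i \sqrt{2643095} \approx 1625.8 i$)
$\left(-433280 + 264692\right) \left(w{\left(-1556,-1022 \right)} + h\right) = \left(-433280 + 264692\right) \left(0 + i \sqrt{2643095}\right) = - 168588 i \sqrt{2643095}$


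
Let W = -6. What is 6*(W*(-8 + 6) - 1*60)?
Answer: -288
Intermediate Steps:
6*(W*(-8 + 6) - 1*60) = 6*(-6*(-8 + 6) - 1*60) = 6*(-6*(-2) - 60) = 6*(12 - 60) = 6*(-48) = -288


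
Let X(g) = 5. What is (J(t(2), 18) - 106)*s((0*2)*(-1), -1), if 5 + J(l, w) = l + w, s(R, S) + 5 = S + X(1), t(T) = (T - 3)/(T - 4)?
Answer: 185/2 ≈ 92.500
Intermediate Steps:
t(T) = (-3 + T)/(-4 + T)
s(R, S) = S (s(R, S) = -5 + (S + 5) = -5 + (5 + S) = S)
J(l, w) = -5 + l + w (J(l, w) = -5 + (l + w) = -5 + l + w)
(J(t(2), 18) - 106)*s((0*2)*(-1), -1) = ((-5 + (-3 + 2)/(-4 + 2) + 18) - 106)*(-1) = ((-5 - 1/(-2) + 18) - 106)*(-1) = ((-5 - ½*(-1) + 18) - 106)*(-1) = ((-5 + ½ + 18) - 106)*(-1) = (27/2 - 106)*(-1) = -185/2*(-1) = 185/2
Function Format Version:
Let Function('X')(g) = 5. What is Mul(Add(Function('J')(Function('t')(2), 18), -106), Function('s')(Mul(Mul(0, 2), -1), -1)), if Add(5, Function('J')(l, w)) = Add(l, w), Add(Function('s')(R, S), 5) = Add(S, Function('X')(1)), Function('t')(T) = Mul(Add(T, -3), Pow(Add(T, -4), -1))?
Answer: Rational(185, 2) ≈ 92.500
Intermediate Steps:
Function('t')(T) = Mul(Pow(Add(-4, T), -1), Add(-3, T)) (Function('t')(T) = Mul(Add(-3, T), Pow(Add(-4, T), -1)) = Mul(Pow(Add(-4, T), -1), Add(-3, T)))
Function('s')(R, S) = S (Function('s')(R, S) = Add(-5, Add(S, 5)) = Add(-5, Add(5, S)) = S)
Function('J')(l, w) = Add(-5, l, w) (Function('J')(l, w) = Add(-5, Add(l, w)) = Add(-5, l, w))
Mul(Add(Function('J')(Function('t')(2), 18), -106), Function('s')(Mul(Mul(0, 2), -1), -1)) = Mul(Add(Add(-5, Mul(Pow(Add(-4, 2), -1), Add(-3, 2)), 18), -106), -1) = Mul(Add(Add(-5, Mul(Pow(-2, -1), -1), 18), -106), -1) = Mul(Add(Add(-5, Mul(Rational(-1, 2), -1), 18), -106), -1) = Mul(Add(Add(-5, Rational(1, 2), 18), -106), -1) = Mul(Add(Rational(27, 2), -106), -1) = Mul(Rational(-185, 2), -1) = Rational(185, 2)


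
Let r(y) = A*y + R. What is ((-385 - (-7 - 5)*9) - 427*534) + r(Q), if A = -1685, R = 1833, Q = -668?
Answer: 899118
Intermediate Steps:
r(y) = 1833 - 1685*y (r(y) = -1685*y + 1833 = 1833 - 1685*y)
((-385 - (-7 - 5)*9) - 427*534) + r(Q) = ((-385 - (-7 - 5)*9) - 427*534) + (1833 - 1685*(-668)) = ((-385 - (-12)*9) - 228018) + (1833 + 1125580) = ((-385 - 1*(-108)) - 228018) + 1127413 = ((-385 + 108) - 228018) + 1127413 = (-277 - 228018) + 1127413 = -228295 + 1127413 = 899118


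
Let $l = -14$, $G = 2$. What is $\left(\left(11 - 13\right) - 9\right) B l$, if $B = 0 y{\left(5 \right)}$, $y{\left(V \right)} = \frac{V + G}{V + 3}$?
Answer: $0$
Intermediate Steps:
$y{\left(V \right)} = \frac{2 + V}{3 + V}$ ($y{\left(V \right)} = \frac{V + 2}{V + 3} = \frac{2 + V}{3 + V}$)
$B = 0$ ($B = 0 \frac{2 + 5}{3 + 5} = 0 \cdot \frac{1}{8} \cdot 7 = 0 \cdot \frac{7}{8} = 0$)
$\left(\left(11 - 13\right) - 9\right) B l = \left(\left(11 - 13\right) - 9\right) 0 \left(-14\right) = \left(-2 - 9\right) 0 \left(-14\right) = \left(-11\right) 0 \left(-14\right) = 0 \left(-14\right) = 0$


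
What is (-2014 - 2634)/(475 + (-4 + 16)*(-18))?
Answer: -664/37 ≈ -17.946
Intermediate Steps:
(-2014 - 2634)/(475 + (-4 + 16)*(-18)) = -4648/(475 + 12*(-18)) = -4648/(475 - 216) = -4648/259 = -4648*1/259 = -664/37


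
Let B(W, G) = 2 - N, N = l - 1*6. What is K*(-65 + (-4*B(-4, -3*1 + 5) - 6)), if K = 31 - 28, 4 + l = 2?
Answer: -333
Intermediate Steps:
l = -2 (l = -4 + 2 = -2)
N = -8 (N = -2 - 1*6 = -2 - 6 = -8)
B(W, G) = 10 (B(W, G) = 2 - 1*(-8) = 2 + 8 = 10)
K = 3
K*(-65 + (-4*B(-4, -3*1 + 5) - 6)) = 3*(-65 + (-4*10 - 6)) = 3*(-65 + (-40 - 6)) = 3*(-65 - 46) = 3*(-111) = -333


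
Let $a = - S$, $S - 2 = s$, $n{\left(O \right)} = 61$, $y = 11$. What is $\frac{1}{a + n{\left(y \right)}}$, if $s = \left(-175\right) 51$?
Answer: $\frac{1}{8984} \approx 0.00011131$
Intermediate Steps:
$s = -8925$
$S = -8923$ ($S = 2 - 8925 = -8923$)
$a = 8923$ ($a = \left(-1\right) \left(-8923\right) = 8923$)
$\frac{1}{a + n{\left(y \right)}} = \frac{1}{8923 + 61} = \frac{1}{8984}$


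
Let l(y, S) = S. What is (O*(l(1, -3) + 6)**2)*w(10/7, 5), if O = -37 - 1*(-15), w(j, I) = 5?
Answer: -990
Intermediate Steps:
O = -22 (O = -37 + 15 = -22)
(O*(l(1, -3) + 6)**2)*w(10/7, 5) = -22*(-3 + 6)**2*5 = -22*3**2*5 = -22*9*5 = -198*5 = -990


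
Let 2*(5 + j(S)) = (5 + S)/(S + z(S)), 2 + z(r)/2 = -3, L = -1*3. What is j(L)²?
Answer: 4356/169 ≈ 25.775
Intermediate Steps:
L = -3
z(r) = -10 (z(r) = -4 + 2*(-3) = -4 - 6 = -10)
j(S) = -5 + (5 + S)/(2*(-10 + S)) (j(S) = -5 + ((5 + S)/(S - 10))/2 = -5 + ((5 + S)/(-10 + S))/2 = -5 + (5 + S)/(2*(-10 + S)))
j(L)² = (3*(35 - 3*(-3))/(2*(-10 - 3)))² = ((3/2)*(35 + 9)/(-13))² = ((3/2)*(-1/13)*44)² = (-66/13)² = 4356/169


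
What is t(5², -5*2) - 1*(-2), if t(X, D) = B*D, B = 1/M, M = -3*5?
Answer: 8/3 ≈ 2.6667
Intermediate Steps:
M = -15
B = -1/15 (B = 1/(-15) = -1/15 ≈ -0.066667)
t(X, D) = -D/15
t(5², -5*2) - 1*(-2) = -(-1)*2/3 - 1*(-2) = -1/15*(-10) + 2 = ⅔ + 2 = 8/3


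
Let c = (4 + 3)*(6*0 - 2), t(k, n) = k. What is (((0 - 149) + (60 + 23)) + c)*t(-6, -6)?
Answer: 480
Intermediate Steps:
c = -14 (c = 7*(0 - 2) = 7*(-2) = -14)
(((0 - 149) + (60 + 23)) + c)*t(-6, -6) = (((0 - 149) + (60 + 23)) - 14)*(-6) = ((-149 + 83) - 14)*(-6) = (-66 - 14)*(-6) = -80*(-6) = 480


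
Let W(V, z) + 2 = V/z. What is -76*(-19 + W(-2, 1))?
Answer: 1748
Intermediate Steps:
W(V, z) = -2 + V/z
-76*(-19 + W(-2, 1)) = -76*(-19 + (-2 - 2/1)) = -76*(-19 + (-2 - 2*1)) = -76*(-19 + (-2 - 2)) = -76*(-19 - 4) = -76*(-23) = 1748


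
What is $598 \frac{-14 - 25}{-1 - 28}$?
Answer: $\frac{23322}{29} \approx 804.21$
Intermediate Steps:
$598 \frac{-14 - 25}{-1 - 28} = 598 \left(- \frac{39}{-29}\right) = 598 \left(\left(-39\right) \left(- \frac{1}{29}\right)\right) = 598 \cdot \frac{39}{29} = \frac{23322}{29}$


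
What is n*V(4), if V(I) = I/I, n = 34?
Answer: 34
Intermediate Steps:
V(I) = 1
n*V(4) = 34*1 = 34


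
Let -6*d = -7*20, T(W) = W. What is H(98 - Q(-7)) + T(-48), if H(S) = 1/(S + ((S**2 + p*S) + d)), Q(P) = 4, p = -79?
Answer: -219933/4582 ≈ -47.999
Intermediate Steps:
d = 70/3 (d = -(-7)*20/6 = -1/6*(-140) = 70/3 ≈ 23.333)
H(S) = 1/(70/3 + S**2 - 78*S) (H(S) = 1/(S + ((S**2 - 79*S) + 70/3)) = 1/(S + (70/3 + S**2 - 79*S)) = 1/(70/3 + S**2 - 78*S))
H(98 - Q(-7)) + T(-48) = 3/(70 - 234*(98 - 1*4) + 3*(98 - 1*4)**2) - 48 = 3/(70 - 234*(98 - 4) + 3*(98 - 4)**2) - 48 = 3/(70 - 234*94 + 3*94**2) - 48 = 3/(70 - 21996 + 3*8836) - 48 = 3/(70 - 21996 + 26508) - 48 = 3/4582 - 48 = -219933/4582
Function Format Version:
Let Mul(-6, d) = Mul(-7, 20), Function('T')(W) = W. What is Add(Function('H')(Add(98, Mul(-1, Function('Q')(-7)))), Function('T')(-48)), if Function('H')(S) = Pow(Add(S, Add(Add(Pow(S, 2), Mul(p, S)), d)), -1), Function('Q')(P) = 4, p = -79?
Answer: Rational(-219933, 4582) ≈ -47.999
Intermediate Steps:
d = Rational(70, 3) (d = Mul(Rational(-1, 6), Mul(-7, 20)) = Mul(Rational(-1, 6), -140) = Rational(70, 3) ≈ 23.333)
Function('H')(S) = Pow(Add(Rational(70, 3), Pow(S, 2), Mul(-78, S)), -1) (Function('H')(S) = Pow(Add(S, Add(Add(Pow(S, 2), Mul(-79, S)), Rational(70, 3))), -1) = Pow(Add(S, Add(Rational(70, 3), Pow(S, 2), Mul(-79, S))), -1) = Pow(Add(Rational(70, 3), Pow(S, 2), Mul(-78, S)), -1))
Add(Function('H')(Add(98, Mul(-1, Function('Q')(-7)))), Function('T')(-48)) = Add(Mul(3, Pow(Add(70, Mul(-234, Add(98, Mul(-1, 4))), Mul(3, Pow(Add(98, Mul(-1, 4)), 2))), -1)), -48) = Add(Mul(3, Pow(Add(70, Mul(-234, Add(98, -4)), Mul(3, Pow(Add(98, -4), 2))), -1)), -48) = Add(Mul(3, Pow(Add(70, Mul(-234, 94), Mul(3, Pow(94, 2))), -1)), -48) = Add(Mul(3, Pow(Add(70, -21996, Mul(3, 8836)), -1)), -48) = Add(Mul(3, Pow(Add(70, -21996, 26508), -1)), -48) = Add(Mul(3, Pow(4582, -1)), -48) = Add(Mul(3, Rational(1, 4582)), -48) = Add(Rational(3, 4582), -48) = Rational(-219933, 4582)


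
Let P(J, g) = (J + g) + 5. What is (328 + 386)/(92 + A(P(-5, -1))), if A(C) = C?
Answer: 102/13 ≈ 7.8462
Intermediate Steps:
P(J, g) = 5 + J + g
(328 + 386)/(92 + A(P(-5, -1))) = (328 + 386)/(92 + (5 - 5 - 1)) = 714/(92 - 1) = 714/91 = 714*(1/91) = 102/13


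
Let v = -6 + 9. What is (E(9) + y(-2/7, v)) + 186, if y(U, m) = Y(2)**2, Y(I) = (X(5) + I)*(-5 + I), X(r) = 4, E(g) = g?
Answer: 519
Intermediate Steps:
v = 3
Y(I) = (-5 + I)*(4 + I) (Y(I) = (4 + I)*(-5 + I) = (-5 + I)*(4 + I))
y(U, m) = 324 (y(U, m) = (-20 + 2**2 - 1*2)**2 = (-20 + 4 - 2)**2 = (-18)**2 = 324)
(E(9) + y(-2/7, v)) + 186 = (9 + 324) + 186 = 333 + 186 = 519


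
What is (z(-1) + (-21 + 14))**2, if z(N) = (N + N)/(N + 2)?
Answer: 81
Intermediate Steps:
z(N) = 2*N/(2 + N) (z(N) = (2*N)/(2 + N) = 2*N/(2 + N))
(z(-1) + (-21 + 14))**2 = (2*(-1)/(2 - 1) + (-21 + 14))**2 = (2*(-1)/1 - 7)**2 = (2*(-1)*1 - 7)**2 = (-2 - 7)**2 = (-9)**2 = 81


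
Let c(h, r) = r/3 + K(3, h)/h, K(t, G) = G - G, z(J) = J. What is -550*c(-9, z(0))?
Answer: 0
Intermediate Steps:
K(t, G) = 0
c(h, r) = r/3 (c(h, r) = r/3 + 0/h = r*(1/3) + 0 = r/3 + 0 = r/3)
-550*c(-9, z(0)) = -550*0/3 = -550*0 = 0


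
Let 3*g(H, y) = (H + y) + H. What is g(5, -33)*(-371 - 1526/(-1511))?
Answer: 12858265/4533 ≈ 2836.6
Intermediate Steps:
g(H, y) = y/3 + 2*H/3 (g(H, y) = ((H + y) + H)/3 = (y + 2*H)/3 = y/3 + 2*H/3)
g(5, -33)*(-371 - 1526/(-1511)) = ((1/3)*(-33) + (2/3)*5)*(-371 - 1526/(-1511)) = (-11 + 10/3)*(-371 - 1526*(-1/1511)) = -23*(-371 + 1526/1511)/3 = -23/3*(-559055/1511) = 12858265/4533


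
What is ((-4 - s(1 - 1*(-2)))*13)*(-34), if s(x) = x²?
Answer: 5746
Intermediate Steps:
((-4 - s(1 - 1*(-2)))*13)*(-34) = ((-4 - (1 - 1*(-2))²)*13)*(-34) = ((-4 - (1 + 2)²)*13)*(-34) = ((-4 - 1*3²)*13)*(-34) = ((-4 - 1*9)*13)*(-34) = ((-4 - 9)*13)*(-34) = -13*13*(-34) = -169*(-34) = 5746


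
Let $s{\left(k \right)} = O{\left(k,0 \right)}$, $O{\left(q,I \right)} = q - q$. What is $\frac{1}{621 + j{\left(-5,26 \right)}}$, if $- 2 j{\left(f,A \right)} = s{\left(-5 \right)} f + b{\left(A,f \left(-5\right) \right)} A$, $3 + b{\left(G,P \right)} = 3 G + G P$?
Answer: $- \frac{1}{8804} \approx -0.00011358$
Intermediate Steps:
$O{\left(q,I \right)} = 0$
$s{\left(k \right)} = 0$
$b{\left(G,P \right)} = -3 + 3 G + G P$ ($b{\left(G,P \right)} = -3 + \left(3 G + G P\right) = -3 + 3 G + G P$)
$j{\left(f,A \right)} = - \frac{A \left(-3 + 3 A - 5 A f\right)}{2}$ ($j{\left(f,A \right)} = - \frac{0 f + \left(-3 + 3 A + A f \left(-5\right)\right) A}{2} = - \frac{0 + \left(-3 + 3 A + A \left(- 5 f\right)\right) A}{2} = - \frac{0 + \left(-3 + 3 A - 5 A f\right) A}{2} = - \frac{0 + A \left(-3 + 3 A - 5 A f\right)}{2} = - \frac{A \left(-3 + 3 A - 5 A f\right)}{2}$)
$\frac{1}{621 + j{\left(-5,26 \right)}} = \frac{1}{621 + \frac{1}{2} \cdot 26 \left(3 - 78 + 5 \cdot 26 \left(-5\right)\right)} = \frac{1}{621 + \frac{1}{2} \cdot 26 \left(3 - 78 - 650\right)} = \frac{1}{621 + \frac{1}{2} \cdot 26 \left(-725\right)} = \frac{1}{621 - 9425} = \frac{1}{-8804} = - \frac{1}{8804}$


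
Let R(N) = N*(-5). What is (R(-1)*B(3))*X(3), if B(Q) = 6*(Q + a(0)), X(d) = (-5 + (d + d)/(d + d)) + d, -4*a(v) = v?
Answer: -90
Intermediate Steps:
a(v) = -v/4
X(d) = -4 + d (X(d) = (-5 + (2*d)/((2*d))) + d = (-5 + (2*d)*(1/(2*d))) + d = (-5 + 1) + d = -4 + d)
R(N) = -5*N
B(Q) = 6*Q (B(Q) = 6*(Q - ¼*0) = 6*(Q + 0) = 6*Q)
(R(-1)*B(3))*X(3) = ((-5*(-1))*(6*3))*(-4 + 3) = (5*18)*(-1) = 90*(-1) = -90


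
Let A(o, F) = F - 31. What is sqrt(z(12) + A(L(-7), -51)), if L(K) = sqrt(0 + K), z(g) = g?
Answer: I*sqrt(70) ≈ 8.3666*I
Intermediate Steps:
L(K) = sqrt(K)
A(o, F) = -31 + F
sqrt(z(12) + A(L(-7), -51)) = sqrt(12 + (-31 - 51)) = sqrt(12 - 82) = sqrt(-70) = I*sqrt(70)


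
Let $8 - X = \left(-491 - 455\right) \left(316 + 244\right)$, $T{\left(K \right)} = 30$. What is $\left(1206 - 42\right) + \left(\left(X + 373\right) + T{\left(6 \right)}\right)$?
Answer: $531335$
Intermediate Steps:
$X = 529768$ ($X = 8 - \left(-491 - 455\right) \left(316 + 244\right) = 8 - \left(-946\right) 560 = 8 - -529760 = 8 + 529760 = 529768$)
$\left(1206 - 42\right) + \left(\left(X + 373\right) + T{\left(6 \right)}\right) = \left(1206 - 42\right) + \left(\left(529768 + 373\right) + 30\right) = 1164 + \left(530141 + 30\right) = 1164 + 530171 = 531335$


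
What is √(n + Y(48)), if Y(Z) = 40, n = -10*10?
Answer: 2*I*√15 ≈ 7.746*I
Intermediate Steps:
n = -100
√(n + Y(48)) = √(-100 + 40) = √(-60) = 2*I*√15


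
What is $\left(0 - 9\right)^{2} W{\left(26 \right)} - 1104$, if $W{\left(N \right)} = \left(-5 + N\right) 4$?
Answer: $5700$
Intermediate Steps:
$W{\left(N \right)} = -20 + 4 N$
$\left(0 - 9\right)^{2} W{\left(26 \right)} - 1104 = \left(0 - 9\right)^{2} \left(-20 + 4 \cdot 26\right) - 1104 = \left(0 - 9\right)^{2} \left(-20 + 104\right) - 1104 = \left(-9\right)^{2} \cdot 84 - 1104 = 81 \cdot 84 - 1104 = 6804 - 1104 = 5700$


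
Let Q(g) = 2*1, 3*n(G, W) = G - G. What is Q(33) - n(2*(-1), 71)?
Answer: 2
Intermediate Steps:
n(G, W) = 0 (n(G, W) = (G - G)/3 = (1/3)*0 = 0)
Q(g) = 2
Q(33) - n(2*(-1), 71) = 2 - 1*0 = 2 + 0 = 2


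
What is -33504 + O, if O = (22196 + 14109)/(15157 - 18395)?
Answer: -108522257/3238 ≈ -33515.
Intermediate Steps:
O = -36305/3238 (O = 36305/(-3238) = 36305*(-1/3238) = -36305/3238 ≈ -11.212)
-33504 + O = -33504 - 36305/3238 = -108522257/3238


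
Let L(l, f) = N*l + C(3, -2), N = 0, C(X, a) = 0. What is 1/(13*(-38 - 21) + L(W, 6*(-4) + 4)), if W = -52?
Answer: -1/767 ≈ -0.0013038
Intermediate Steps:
L(l, f) = 0 (L(l, f) = 0*l + 0 = 0 + 0 = 0)
1/(13*(-38 - 21) + L(W, 6*(-4) + 4)) = 1/(13*(-38 - 21) + 0) = 1/(13*(-59) + 0) = 1/(-767 + 0) = 1/(-767) = -1/767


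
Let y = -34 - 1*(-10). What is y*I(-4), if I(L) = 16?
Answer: -384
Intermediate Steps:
y = -24 (y = -34 + 10 = -24)
y*I(-4) = -24*16 = -384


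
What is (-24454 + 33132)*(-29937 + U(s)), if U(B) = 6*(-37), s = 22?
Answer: -261719802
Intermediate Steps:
U(B) = -222
(-24454 + 33132)*(-29937 + U(s)) = (-24454 + 33132)*(-29937 - 222) = 8678*(-30159) = -261719802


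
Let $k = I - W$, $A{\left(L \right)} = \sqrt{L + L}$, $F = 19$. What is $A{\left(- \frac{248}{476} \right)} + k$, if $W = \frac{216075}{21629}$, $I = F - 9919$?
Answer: $- \frac{4984725}{503} + \frac{2 i \sqrt{3689}}{119} \approx -9910.0 + 1.0208 i$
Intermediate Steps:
$A{\left(L \right)} = \sqrt{2} \sqrt{L}$ ($A{\left(L \right)} = \sqrt{2 L} = \sqrt{2} \sqrt{L}$)
$I = -9900$ ($I = 19 - 9919 = -9900$)
$W = \frac{5025}{503}$ ($W = 216075 \cdot \frac{1}{21629} = \frac{5025}{503} \approx 9.9901$)
$k = - \frac{4984725}{503}$ ($k = -9900 - \frac{5025}{503} = - \frac{4984725}{503} \approx -9910.0$)
$A{\left(- \frac{248}{476} \right)} + k = \sqrt{2} \sqrt{- \frac{248}{476}} - \frac{4984725}{503} = \sqrt{2} \sqrt{\left(-248\right) \frac{1}{476}} - \frac{4984725}{503} = \sqrt{2} \sqrt{- \frac{62}{119}} - \frac{4984725}{503} = \sqrt{2} \frac{i \sqrt{7378}}{119} - \frac{4984725}{503} = \frac{2 i \sqrt{3689}}{119} - \frac{4984725}{503} = - \frac{4984725}{503} + \frac{2 i \sqrt{3689}}{119}$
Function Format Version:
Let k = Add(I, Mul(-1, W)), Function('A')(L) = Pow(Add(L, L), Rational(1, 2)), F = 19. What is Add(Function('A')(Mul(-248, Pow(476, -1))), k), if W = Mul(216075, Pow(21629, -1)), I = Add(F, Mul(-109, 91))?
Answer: Add(Rational(-4984725, 503), Mul(Rational(2, 119), I, Pow(3689, Rational(1, 2)))) ≈ Add(-9910.0, Mul(1.0208, I))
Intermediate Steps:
Function('A')(L) = Mul(Pow(2, Rational(1, 2)), Pow(L, Rational(1, 2))) (Function('A')(L) = Pow(Mul(2, L), Rational(1, 2)) = Mul(Pow(2, Rational(1, 2)), Pow(L, Rational(1, 2))))
I = -9900 (I = Add(19, Mul(-109, 91)) = Add(19, -9919) = -9900)
W = Rational(5025, 503) (W = Mul(216075, Rational(1, 21629)) = Rational(5025, 503) ≈ 9.9901)
k = Rational(-4984725, 503) (k = Add(-9900, Mul(-1, Rational(5025, 503))) = Add(-9900, Rational(-5025, 503)) = Rational(-4984725, 503) ≈ -9910.0)
Add(Function('A')(Mul(-248, Pow(476, -1))), k) = Add(Mul(Pow(2, Rational(1, 2)), Pow(Mul(-248, Pow(476, -1)), Rational(1, 2))), Rational(-4984725, 503)) = Add(Mul(Pow(2, Rational(1, 2)), Pow(Mul(-248, Rational(1, 476)), Rational(1, 2))), Rational(-4984725, 503)) = Add(Mul(Pow(2, Rational(1, 2)), Pow(Rational(-62, 119), Rational(1, 2))), Rational(-4984725, 503)) = Add(Mul(Pow(2, Rational(1, 2)), Mul(Rational(1, 119), I, Pow(7378, Rational(1, 2)))), Rational(-4984725, 503)) = Add(Mul(Rational(2, 119), I, Pow(3689, Rational(1, 2))), Rational(-4984725, 503)) = Add(Rational(-4984725, 503), Mul(Rational(2, 119), I, Pow(3689, Rational(1, 2))))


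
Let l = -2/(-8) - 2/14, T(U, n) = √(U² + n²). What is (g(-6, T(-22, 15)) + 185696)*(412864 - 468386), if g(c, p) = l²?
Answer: -4041603868153/392 ≈ -1.0310e+10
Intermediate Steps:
l = 3/28 (l = -2*(-⅛) - 2*1/14 = ¼ - ⅐ = 3/28 ≈ 0.10714)
g(c, p) = 9/784 (g(c, p) = (3/28)² = 9/784)
(g(-6, T(-22, 15)) + 185696)*(412864 - 468386) = (9/784 + 185696)*(412864 - 468386) = (145585673/784)*(-55522) = -4041603868153/392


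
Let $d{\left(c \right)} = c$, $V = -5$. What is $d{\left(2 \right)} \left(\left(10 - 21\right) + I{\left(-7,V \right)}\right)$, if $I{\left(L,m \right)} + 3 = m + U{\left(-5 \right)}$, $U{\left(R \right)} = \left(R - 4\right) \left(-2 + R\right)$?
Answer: $88$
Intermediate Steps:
$U{\left(R \right)} = \left(-4 + R\right) \left(-2 + R\right)$
$I{\left(L,m \right)} = 60 + m$ ($I{\left(L,m \right)} = -3 + \left(m + \left(8 + \left(-5\right)^{2} - -30\right)\right) = -3 + \left(m + \left(8 + 25 + 30\right)\right) = -3 + \left(m + 63\right) = -3 + \left(63 + m\right) = 60 + m$)
$d{\left(2 \right)} \left(\left(10 - 21\right) + I{\left(-7,V \right)}\right) = 2 \left(\left(10 - 21\right) + \left(60 - 5\right)\right) = 2 \left(-11 + 55\right) = 2 \cdot 44 = 88$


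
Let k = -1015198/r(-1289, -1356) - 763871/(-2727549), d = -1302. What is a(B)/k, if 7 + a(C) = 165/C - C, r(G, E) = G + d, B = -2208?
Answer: 11447827741124379/2039442368884768 ≈ 5.6132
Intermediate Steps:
r(G, E) = -1302 + G (r(G, E) = G - 1302 = -1302 + G)
a(C) = -7 - C + 165/C (a(C) = -7 + (165/C - C) = -7 + (-C + 165/C) = -7 - C + 165/C)
k = 2770981479463/7067079459 (k = -1015198/(-1302 - 1289) - 763871/(-2727549) = -1015198/(-2591) - 763871*(-1/2727549) = -1015198*(-1/2591) + 763871/2727549 = 1015198/2591 + 763871/2727549 = 2770981479463/7067079459 ≈ 392.10)
a(B)/k = (-7 - 1*(-2208) + 165/(-2208))/(2770981479463/7067079459) = (-7 + 2208 + 165*(-1/2208))*(7067079459/2770981479463) = (-7 + 2208 - 55/736)*(7067079459/2770981479463) = (1619881/736)*(7067079459/2770981479463) = 11447827741124379/2039442368884768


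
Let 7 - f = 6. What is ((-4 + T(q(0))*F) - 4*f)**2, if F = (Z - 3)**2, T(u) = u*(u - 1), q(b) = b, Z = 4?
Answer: 64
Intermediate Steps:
f = 1 (f = 7 - 1*6 = 7 - 6 = 1)
T(u) = u*(-1 + u)
F = 1 (F = (4 - 3)**2 = 1**2 = 1)
((-4 + T(q(0))*F) - 4*f)**2 = ((-4 + (0*(-1 + 0))*1) - 4*1)**2 = ((-4 + (0*(-1))*1) - 4)**2 = ((-4 + 0*1) - 4)**2 = ((-4 + 0) - 4)**2 = (-4 - 4)**2 = (-8)**2 = 64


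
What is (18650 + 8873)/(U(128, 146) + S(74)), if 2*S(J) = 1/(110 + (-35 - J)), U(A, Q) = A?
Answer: 55046/257 ≈ 214.19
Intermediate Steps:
S(J) = 1/(2*(75 - J)) (S(J) = 1/(2*(110 + (-35 - J))) = 1/(2*(75 - J)))
(18650 + 8873)/(U(128, 146) + S(74)) = (18650 + 8873)/(128 - 1/(-150 + 2*74)) = 27523/(128 - 1/(-150 + 148)) = 27523/(128 - 1/(-2)) = 27523/(128 - 1*(-½)) = 27523/(128 + ½) = 27523/(257/2) = 27523*(2/257) = 55046/257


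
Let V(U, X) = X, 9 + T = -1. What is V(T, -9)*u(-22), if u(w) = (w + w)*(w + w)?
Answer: -17424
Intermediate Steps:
T = -10 (T = -9 - 1 = -10)
u(w) = 4*w**2 (u(w) = (2*w)*(2*w) = 4*w**2)
V(T, -9)*u(-22) = -36*(-22)**2 = -36*484 = -9*1936 = -17424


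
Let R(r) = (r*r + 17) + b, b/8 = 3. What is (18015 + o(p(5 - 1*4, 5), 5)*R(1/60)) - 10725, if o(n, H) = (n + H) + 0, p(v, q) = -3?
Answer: 13269601/1800 ≈ 7372.0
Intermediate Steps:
b = 24 (b = 8*3 = 24)
o(n, H) = H + n (o(n, H) = (H + n) + 0 = H + n)
R(r) = 41 + r² (R(r) = (r*r + 17) + 24 = (r² + 17) + 24 = (17 + r²) + 24 = 41 + r²)
(18015 + o(p(5 - 1*4, 5), 5)*R(1/60)) - 10725 = (18015 + (5 - 3)*(41 + (1/60)²)) - 10725 = (18015 + 2*(41 + (1/60)²)) - 10725 = (18015 + 2*(41 + 1/3600)) - 10725 = (18015 + 2*(147601/3600)) - 10725 = (18015 + 147601/1800) - 10725 = 32574601/1800 - 10725 = 13269601/1800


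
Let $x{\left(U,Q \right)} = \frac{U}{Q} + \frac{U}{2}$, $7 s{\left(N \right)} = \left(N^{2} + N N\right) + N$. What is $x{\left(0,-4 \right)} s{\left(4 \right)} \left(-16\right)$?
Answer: $0$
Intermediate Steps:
$s{\left(N \right)} = \frac{N}{7} + \frac{2 N^{2}}{7}$ ($s{\left(N \right)} = \frac{\left(N^{2} + N N\right) + N}{7} = \frac{\left(N^{2} + N^{2}\right) + N}{7} = \frac{2 N^{2} + N}{7} = \frac{N + 2 N^{2}}{7} = \frac{N}{7} + \frac{2 N^{2}}{7}$)
$x{\left(U,Q \right)} = \frac{U}{2} + \frac{U}{Q}$ ($x{\left(U,Q \right)} = \frac{U}{Q} + U \frac{1}{2} = \frac{U}{Q} + \frac{U}{2} = \frac{U}{2} + \frac{U}{Q}$)
$x{\left(0,-4 \right)} s{\left(4 \right)} \left(-16\right) = \left(\frac{1}{2} \cdot 0 + \frac{0}{-4}\right) \frac{1}{7} \cdot 4 \left(1 + 2 \cdot 4\right) \left(-16\right) = \left(0 + 0 \left(- \frac{1}{4}\right)\right) \frac{1}{7} \cdot 4 \left(1 + 8\right) \left(-16\right) = \left(0 + 0\right) \frac{1}{7} \cdot 4 \cdot 9 \left(-16\right) = 0 \cdot \frac{36}{7} \left(-16\right) = 0 \left(-16\right) = 0$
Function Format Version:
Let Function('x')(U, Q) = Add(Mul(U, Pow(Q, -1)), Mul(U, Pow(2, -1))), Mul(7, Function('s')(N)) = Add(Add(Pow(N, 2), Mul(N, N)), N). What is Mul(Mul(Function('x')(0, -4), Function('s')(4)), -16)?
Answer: 0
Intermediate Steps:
Function('s')(N) = Add(Mul(Rational(1, 7), N), Mul(Rational(2, 7), Pow(N, 2))) (Function('s')(N) = Mul(Rational(1, 7), Add(Add(Pow(N, 2), Mul(N, N)), N)) = Mul(Rational(1, 7), Add(Add(Pow(N, 2), Pow(N, 2)), N)) = Mul(Rational(1, 7), Add(Mul(2, Pow(N, 2)), N)) = Mul(Rational(1, 7), Add(N, Mul(2, Pow(N, 2)))) = Add(Mul(Rational(1, 7), N), Mul(Rational(2, 7), Pow(N, 2))))
Function('x')(U, Q) = Add(Mul(Rational(1, 2), U), Mul(U, Pow(Q, -1))) (Function('x')(U, Q) = Add(Mul(U, Pow(Q, -1)), Mul(U, Rational(1, 2))) = Add(Mul(U, Pow(Q, -1)), Mul(Rational(1, 2), U)) = Add(Mul(Rational(1, 2), U), Mul(U, Pow(Q, -1))))
Mul(Mul(Function('x')(0, -4), Function('s')(4)), -16) = Mul(Mul(Add(Mul(Rational(1, 2), 0), Mul(0, Pow(-4, -1))), Mul(Rational(1, 7), 4, Add(1, Mul(2, 4)))), -16) = Mul(Mul(Add(0, Mul(0, Rational(-1, 4))), Mul(Rational(1, 7), 4, Add(1, 8))), -16) = Mul(Mul(Add(0, 0), Mul(Rational(1, 7), 4, 9)), -16) = Mul(Mul(0, Rational(36, 7)), -16) = Mul(0, -16) = 0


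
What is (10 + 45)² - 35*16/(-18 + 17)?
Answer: 3585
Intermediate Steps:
(10 + 45)² - 35*16/(-18 + 17) = 55² - 560/(-1) = 3025 - 560*(-1) = 3025 - 1*(-560) = 3025 + 560 = 3585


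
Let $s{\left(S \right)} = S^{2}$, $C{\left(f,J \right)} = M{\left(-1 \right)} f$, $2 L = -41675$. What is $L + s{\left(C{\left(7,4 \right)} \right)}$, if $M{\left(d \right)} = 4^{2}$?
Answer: $- \frac{16587}{2} \approx -8293.5$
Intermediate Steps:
$L = - \frac{41675}{2}$ ($L = \frac{1}{2} \left(-41675\right) = - \frac{41675}{2} \approx -20838.0$)
$M{\left(d \right)} = 16$
$C{\left(f,J \right)} = 16 f$
$L + s{\left(C{\left(7,4 \right)} \right)} = - \frac{41675}{2} + \left(16 \cdot 7\right)^{2} = - \frac{41675}{2} + 112^{2} = - \frac{41675}{2} + 12544 = - \frac{16587}{2}$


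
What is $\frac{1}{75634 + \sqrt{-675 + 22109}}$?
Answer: $\frac{37817}{2860240261} - \frac{\sqrt{21434}}{5720480522} \approx 1.3196 \cdot 10^{-5}$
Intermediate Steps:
$\frac{1}{75634 + \sqrt{-675 + 22109}} = \frac{1}{75634 + \sqrt{21434}}$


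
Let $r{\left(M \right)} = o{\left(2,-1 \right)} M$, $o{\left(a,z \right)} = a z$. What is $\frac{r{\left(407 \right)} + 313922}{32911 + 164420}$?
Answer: $\frac{313108}{197331} \approx 1.5867$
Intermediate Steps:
$r{\left(M \right)} = - 2 M$ ($r{\left(M \right)} = 2 \left(-1\right) M = - 2 M$)
$\frac{r{\left(407 \right)} + 313922}{32911 + 164420} = \frac{\left(-2\right) 407 + 313922}{32911 + 164420} = \frac{-814 + 313922}{197331} = 313108 \cdot \frac{1}{197331} = \frac{313108}{197331}$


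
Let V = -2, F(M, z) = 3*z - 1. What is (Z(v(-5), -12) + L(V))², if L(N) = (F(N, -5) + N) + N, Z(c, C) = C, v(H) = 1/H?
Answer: 1024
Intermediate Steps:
F(M, z) = -1 + 3*z
L(N) = -16 + 2*N (L(N) = ((-1 + 3*(-5)) + N) + N = ((-1 - 15) + N) + N = (-16 + N) + N = -16 + 2*N)
(Z(v(-5), -12) + L(V))² = (-12 + (-16 + 2*(-2)))² = (-12 + (-16 - 4))² = (-12 - 20)² = (-32)² = 1024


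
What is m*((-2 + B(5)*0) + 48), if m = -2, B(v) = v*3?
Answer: -92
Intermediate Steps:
B(v) = 3*v
m*((-2 + B(5)*0) + 48) = -2*((-2 + (3*5)*0) + 48) = -2*((-2 + 15*0) + 48) = -2*((-2 + 0) + 48) = -2*(-2 + 48) = -2*46 = -92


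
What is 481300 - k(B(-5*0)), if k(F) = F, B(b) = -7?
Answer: 481307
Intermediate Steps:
481300 - k(B(-5*0)) = 481300 - 1*(-7) = 481300 + 7 = 481307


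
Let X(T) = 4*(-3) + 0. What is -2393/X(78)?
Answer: 2393/12 ≈ 199.42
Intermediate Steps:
X(T) = -12 (X(T) = -12 + 0 = -12)
-2393/X(78) = -2393/(-12) = -2393*(-1/12) = 2393/12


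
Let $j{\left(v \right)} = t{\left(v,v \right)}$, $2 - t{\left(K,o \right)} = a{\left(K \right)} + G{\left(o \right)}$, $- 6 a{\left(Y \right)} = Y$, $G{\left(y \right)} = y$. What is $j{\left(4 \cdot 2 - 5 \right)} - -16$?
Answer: $\frac{31}{2} \approx 15.5$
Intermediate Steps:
$a{\left(Y \right)} = - \frac{Y}{6}$
$t{\left(K,o \right)} = 2 - o + \frac{K}{6}$ ($t{\left(K,o \right)} = 2 - \left(- \frac{K}{6} + o\right) = 2 - \left(o - \frac{K}{6}\right) = 2 + \left(- o + \frac{K}{6}\right) = 2 - o + \frac{K}{6}$)
$j{\left(v \right)} = 2 - \frac{5 v}{6}$ ($j{\left(v \right)} = 2 - v + \frac{v}{6} = 2 - \frac{5 v}{6}$)
$j{\left(4 \cdot 2 - 5 \right)} - -16 = \left(2 - \frac{5 \left(4 \cdot 2 - 5\right)}{6}\right) - -16 = \left(2 - \frac{5 \left(8 - 5\right)}{6}\right) + 16 = \left(2 - \frac{5}{2}\right) + 16 = - \frac{1}{2} + 16 = \frac{31}{2}$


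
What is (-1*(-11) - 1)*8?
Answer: 80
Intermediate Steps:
(-1*(-11) - 1)*8 = (11 - 1)*8 = 10*8 = 80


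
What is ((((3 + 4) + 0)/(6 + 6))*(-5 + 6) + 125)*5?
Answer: 7535/12 ≈ 627.92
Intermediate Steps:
((((3 + 4) + 0)/(6 + 6))*(-5 + 6) + 125)*5 = (((7 + 0)/12)*1 + 125)*5 = ((7*(1/12))*1 + 125)*5 = ((7/12)*1 + 125)*5 = (7/12 + 125)*5 = (1507/12)*5 = 7535/12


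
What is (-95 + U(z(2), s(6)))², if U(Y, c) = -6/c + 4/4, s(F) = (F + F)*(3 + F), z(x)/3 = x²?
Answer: 2866249/324 ≈ 8846.5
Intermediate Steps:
z(x) = 3*x²
s(F) = 2*F*(3 + F) (s(F) = (2*F)*(3 + F) = 2*F*(3 + F))
U(Y, c) = 1 - 6/c (U(Y, c) = -6/c + 4*(¼) = -6/c + 1 = 1 - 6/c)
(-95 + U(z(2), s(6)))² = (-95 + (-6 + 2*6*(3 + 6))/((2*6*(3 + 6))))² = (-95 + (-6 + 2*6*9)/((2*6*9)))² = (-95 + (-6 + 108)/108)² = (-95 + (1/108)*102)² = (-95 + 17/18)² = (-1693/18)² = 2866249/324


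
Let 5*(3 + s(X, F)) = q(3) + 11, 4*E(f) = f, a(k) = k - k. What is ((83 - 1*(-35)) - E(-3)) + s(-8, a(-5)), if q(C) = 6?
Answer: 2383/20 ≈ 119.15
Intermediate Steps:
a(k) = 0
E(f) = f/4
s(X, F) = ⅖ (s(X, F) = -3 + (6 + 11)/5 = -3 + (⅕)*17 = -3 + 17/5 = ⅖)
((83 - 1*(-35)) - E(-3)) + s(-8, a(-5)) = ((83 - 1*(-35)) - (-3)/4) + ⅖ = ((83 + 35) - 1*(-¾)) + ⅖ = (118 + ¾) + ⅖ = 475/4 + ⅖ = 2383/20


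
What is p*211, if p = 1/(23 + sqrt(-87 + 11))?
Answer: 4853/605 - 422*I*sqrt(19)/605 ≈ 8.0215 - 3.0404*I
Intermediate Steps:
p = 1/(23 + 2*I*sqrt(19)) (p = 1/(23 + sqrt(-76)) = 1/(23 + 2*I*sqrt(19)) ≈ 0.038017 - 0.01441*I)
p*211 = (23/605 - 2*I*sqrt(19)/605)*211 = 4853/605 - 422*I*sqrt(19)/605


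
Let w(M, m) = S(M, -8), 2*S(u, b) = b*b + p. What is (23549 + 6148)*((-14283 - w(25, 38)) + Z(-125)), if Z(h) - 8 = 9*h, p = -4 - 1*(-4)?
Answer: -458284104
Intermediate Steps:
p = 0 (p = -4 + 4 = 0)
S(u, b) = b**2/2 (S(u, b) = (b*b + 0)/2 = (b**2 + 0)/2 = b**2/2)
w(M, m) = 32 (w(M, m) = (1/2)*(-8)**2 = (1/2)*64 = 32)
Z(h) = 8 + 9*h
(23549 + 6148)*((-14283 - w(25, 38)) + Z(-125)) = (23549 + 6148)*((-14283 - 1*32) + (8 + 9*(-125))) = 29697*((-14283 - 32) + (8 - 1125)) = 29697*(-14315 - 1117) = 29697*(-15432) = -458284104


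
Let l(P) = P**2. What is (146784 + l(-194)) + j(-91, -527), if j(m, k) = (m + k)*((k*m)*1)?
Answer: -29453006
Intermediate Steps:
j(m, k) = k*m*(k + m) (j(m, k) = (k + m)*(k*m) = k*m*(k + m))
(146784 + l(-194)) + j(-91, -527) = (146784 + (-194)**2) - 527*(-91)*(-527 - 91) = (146784 + 37636) - 527*(-91)*(-618) = 184420 - 29637426 = -29453006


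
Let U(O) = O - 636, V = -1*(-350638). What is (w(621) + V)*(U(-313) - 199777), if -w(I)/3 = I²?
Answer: 161842362910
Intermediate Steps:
w(I) = -3*I²
V = 350638
U(O) = -636 + O
(w(621) + V)*(U(-313) - 199777) = (-3*621² + 350638)*((-636 - 313) - 199777) = (-3*385641 + 350638)*(-949 - 199777) = (-1156923 + 350638)*(-200726) = -806285*(-200726) = 161842362910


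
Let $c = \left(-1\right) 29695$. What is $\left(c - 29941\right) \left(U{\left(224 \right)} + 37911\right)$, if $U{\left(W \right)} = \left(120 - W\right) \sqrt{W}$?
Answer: $-2260860396 + 24808576 \sqrt{14} \approx -2.168 \cdot 10^{9}$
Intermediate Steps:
$c = -29695$
$U{\left(W \right)} = \sqrt{W} \left(120 - W\right)$
$\left(c - 29941\right) \left(U{\left(224 \right)} + 37911\right) = \left(-29695 - 29941\right) \left(\sqrt{224} \left(120 - 224\right) + 37911\right) = - 59636 \left(4 \sqrt{14} \left(120 - 224\right) + 37911\right) = - 59636 \left(4 \sqrt{14} \left(-104\right) + 37911\right) = - 59636 \left(- 416 \sqrt{14} + 37911\right) = - 59636 \left(37911 - 416 \sqrt{14}\right) = -2260860396 + 24808576 \sqrt{14}$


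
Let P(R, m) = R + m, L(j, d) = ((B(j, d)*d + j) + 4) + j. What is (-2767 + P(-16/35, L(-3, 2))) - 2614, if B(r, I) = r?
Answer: -188631/35 ≈ -5389.5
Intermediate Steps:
L(j, d) = 4 + 2*j + d*j (L(j, d) = ((j*d + j) + 4) + j = ((d*j + j) + 4) + j = ((j + d*j) + 4) + j = (4 + j + d*j) + j = 4 + 2*j + d*j)
(-2767 + P(-16/35, L(-3, 2))) - 2614 = (-2767 + (-16/35 + (4 + 2*(-3) + 2*(-3)))) - 2614 = (-2767 + (-16*1/35 + (4 - 6 - 6))) - 2614 = (-2767 + (-16/35 - 8)) - 2614 = (-2767 - 296/35) - 2614 = -97141/35 - 2614 = -188631/35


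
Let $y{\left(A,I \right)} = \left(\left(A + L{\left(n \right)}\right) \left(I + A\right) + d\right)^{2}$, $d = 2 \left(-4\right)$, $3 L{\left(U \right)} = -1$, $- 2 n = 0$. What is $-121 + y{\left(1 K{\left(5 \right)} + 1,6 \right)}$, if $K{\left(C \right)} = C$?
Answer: $3479$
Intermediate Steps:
$n = 0$ ($n = \left(- \frac{1}{2}\right) 0 = 0$)
$L{\left(U \right)} = - \frac{1}{3}$ ($L{\left(U \right)} = \frac{1}{3} \left(-1\right) = - \frac{1}{3}$)
$d = -8$
$y{\left(A,I \right)} = \left(-8 + \left(- \frac{1}{3} + A\right) \left(A + I\right)\right)^{2}$ ($y{\left(A,I \right)} = \left(\left(A - \frac{1}{3}\right) \left(I + A\right) - 8\right)^{2} = \left(\left(- \frac{1}{3} + A\right) \left(A + I\right) - 8\right)^{2} = \left(-8 + \left(- \frac{1}{3} + A\right) \left(A + I\right)\right)^{2}$)
$-121 + y{\left(1 K{\left(5 \right)} + 1,6 \right)} = -121 + \frac{\left(-24 - \left(1 \cdot 5 + 1\right) - 6 + 3 \left(1 \cdot 5 + 1\right)^{2} + 3 \left(1 \cdot 5 + 1\right) 6\right)^{2}}{9} = -121 + \frac{\left(-24 - \left(5 + 1\right) - 6 + 3 \left(5 + 1\right)^{2} + 3 \left(5 + 1\right) 6\right)^{2}}{9} = -121 + \frac{\left(-24 - 6 - 6 + 3 \cdot 6^{2} + 3 \cdot 6 \cdot 6\right)^{2}}{9} = -121 + \frac{\left(-24 - 6 - 6 + 3 \cdot 36 + 108\right)^{2}}{9} = -121 + \frac{\left(-24 - 6 - 6 + 108 + 108\right)^{2}}{9} = -121 + \frac{180^{2}}{9} = -121 + \frac{1}{9} \cdot 32400 = -121 + 3600 = 3479$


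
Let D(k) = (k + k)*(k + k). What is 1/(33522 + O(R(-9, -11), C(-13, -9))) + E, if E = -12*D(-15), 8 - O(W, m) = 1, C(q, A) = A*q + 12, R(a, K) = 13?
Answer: -362113199/33529 ≈ -10800.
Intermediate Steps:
C(q, A) = 12 + A*q
D(k) = 4*k**2 (D(k) = (2*k)*(2*k) = 4*k**2)
O(W, m) = 7 (O(W, m) = 8 - 1*1 = 8 - 1 = 7)
E = -10800 (E = -48*(-15)**2 = -48*225 = -12*900 = -10800)
1/(33522 + O(R(-9, -11), C(-13, -9))) + E = 1/(33522 + 7) - 10800 = 1/33529 - 10800 = -362113199/33529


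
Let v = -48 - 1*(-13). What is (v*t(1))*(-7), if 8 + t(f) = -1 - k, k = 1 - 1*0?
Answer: -2450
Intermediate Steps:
k = 1 (k = 1 + 0 = 1)
v = -35 (v = -48 + 13 = -35)
t(f) = -10 (t(f) = -8 + (-1 - 1*1) = -8 + (-1 - 1) = -8 - 2 = -10)
(v*t(1))*(-7) = -35*(-10)*(-7) = 350*(-7) = -2450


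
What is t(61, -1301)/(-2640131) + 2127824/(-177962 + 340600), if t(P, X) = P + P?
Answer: 2808857131554/214692812789 ≈ 13.083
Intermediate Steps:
t(P, X) = 2*P
t(61, -1301)/(-2640131) + 2127824/(-177962 + 340600) = (2*61)/(-2640131) + 2127824/(-177962 + 340600) = 122*(-1/2640131) + 2127824/162638 = -122/2640131 + 2127824*(1/162638) = -122/2640131 + 1063912/81319 = 2808857131554/214692812789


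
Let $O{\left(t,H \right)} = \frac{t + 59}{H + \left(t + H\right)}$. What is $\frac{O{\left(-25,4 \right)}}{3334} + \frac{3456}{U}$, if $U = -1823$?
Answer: $- \frac{5762975}{3038941} \approx -1.8964$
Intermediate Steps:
$O{\left(t,H \right)} = \frac{59 + t}{t + 2 H}$ ($O{\left(t,H \right)} = \frac{59 + t}{H + \left(H + t\right)} = \frac{59 + t}{t + 2 H}$)
$\frac{O{\left(-25,4 \right)}}{3334} + \frac{3456}{U} = \frac{\frac{1}{-25 + 2 \cdot 4} \left(59 - 25\right)}{3334} + \frac{3456}{-1823} = \frac{1}{-25 + 8} \cdot 34 \cdot \frac{1}{3334} + 3456 \left(- \frac{1}{1823}\right) = \frac{1}{-17} \cdot 34 \cdot \frac{1}{3334} - \frac{3456}{1823} = \left(- \frac{1}{17}\right) 34 \cdot \frac{1}{3334} - \frac{3456}{1823} = \left(-2\right) \frac{1}{3334} - \frac{3456}{1823} = - \frac{1}{1667} - \frac{3456}{1823} = - \frac{5762975}{3038941}$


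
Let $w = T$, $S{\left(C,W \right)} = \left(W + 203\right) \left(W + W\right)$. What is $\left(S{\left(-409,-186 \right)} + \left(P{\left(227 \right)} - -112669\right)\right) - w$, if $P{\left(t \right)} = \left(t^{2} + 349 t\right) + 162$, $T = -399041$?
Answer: $636300$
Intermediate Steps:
$S{\left(C,W \right)} = 2 W \left(203 + W\right)$ ($S{\left(C,W \right)} = \left(203 + W\right) 2 W = 2 W \left(203 + W\right)$)
$w = -399041$
$P{\left(t \right)} = 162 + t^{2} + 349 t$
$\left(S{\left(-409,-186 \right)} + \left(P{\left(227 \right)} - -112669\right)\right) - w = \left(2 \left(-186\right) \left(203 - 186\right) + \left(\left(162 + 227^{2} + 349 \cdot 227\right) - -112669\right)\right) - -399041 = \left(2 \left(-186\right) 17 + \left(\left(162 + 51529 + 79223\right) + 112669\right)\right) + 399041 = \left(-6324 + \left(130914 + 112669\right)\right) + 399041 = \left(-6324 + 243583\right) + 399041 = 237259 + 399041 = 636300$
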